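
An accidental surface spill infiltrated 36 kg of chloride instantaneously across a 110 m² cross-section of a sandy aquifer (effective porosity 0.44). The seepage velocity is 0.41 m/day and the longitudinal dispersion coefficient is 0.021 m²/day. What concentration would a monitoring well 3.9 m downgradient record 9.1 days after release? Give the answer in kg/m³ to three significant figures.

For an instantaneous plane source, C(x,t) = M/(n_e·A·√(4πDt)) · exp(−(x−vt)²/(4Dt)), with n_e·A the pore (flow) area.
Plume center vt = 0.41 × 9.1 = 3.731 m, so the well at 3.9 m is 0.169 m downgradient of the peak.
√(4πDt) = 1.550 m, giving peak height M/(n_e·A·√(4πDt)) = 36/(0.44 × 110 × 1.550) = 0.4799 kg/m³.
(x−vt)²/(4Dt) = (0.169)²/(4 × 0.021 × 9.1) = 0.03736; exp(−0.03736) = 0.9633.
C = 0.4799 × 0.9633 = 0.462 kg/m³.

0.462 kg/m³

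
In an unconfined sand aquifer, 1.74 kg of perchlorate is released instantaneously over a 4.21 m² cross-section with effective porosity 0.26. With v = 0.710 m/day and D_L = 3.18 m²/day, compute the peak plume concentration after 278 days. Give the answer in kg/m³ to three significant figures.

0.0151 kg/m³

The peak of an instantaneous 1D plume sits at x = vt; there the Gaussian factor is 1 and C_max = M/(n_e·A·√(4πDt)), where n_e·A is the pore area the mass is dissolved in.
√(4πDt) = √(4π × 3.18 × 278) = 105.4 m, so C_max = 1.74/(0.26 × 4.21 × 105.4) = 0.0151 kg/m³.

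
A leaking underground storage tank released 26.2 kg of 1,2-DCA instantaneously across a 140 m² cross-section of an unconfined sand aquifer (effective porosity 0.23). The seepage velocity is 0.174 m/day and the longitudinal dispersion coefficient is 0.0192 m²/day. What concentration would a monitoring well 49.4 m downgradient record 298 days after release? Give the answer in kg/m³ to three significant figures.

For an instantaneous plane source, C(x,t) = M/(n_e·A·√(4πDt)) · exp(−(x−vt)²/(4Dt)), with n_e·A the pore (flow) area.
Plume center vt = 0.174 × 298 = 51.852 m, so the well at 49.4 m is 2.452 m upgradient of the peak.
√(4πDt) = 8.479 m, giving peak height M/(n_e·A·√(4πDt)) = 26.2/(0.23 × 140 × 8.479) = 0.09596 kg/m³.
(x−vt)²/(4Dt) = (-2.452)²/(4 × 0.0192 × 298) = 0.2627; exp(−0.2627) = 0.7690.
C = 0.09596 × 0.7690 = 0.0738 kg/m³.

0.0738 kg/m³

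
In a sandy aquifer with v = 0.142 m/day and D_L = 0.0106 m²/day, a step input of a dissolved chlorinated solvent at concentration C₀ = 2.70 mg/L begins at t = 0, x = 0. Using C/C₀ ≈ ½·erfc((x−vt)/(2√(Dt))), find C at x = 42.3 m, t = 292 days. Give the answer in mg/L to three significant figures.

For a continuous step input, C/C₀ ≈ ½·erfc((x−vt)/(2√(Dt))).
vt = 0.142 × 292 = 41.464 m and 2√(Dt) = 2√(0.0106 × 292) = 3.519 m.
Argument (x−vt)/(2√(Dt)) = (42.3 − 41.464)/3.519 = 0.2376; ½·erfc(0.2376) = 0.3684.
C = 2.70 × 0.3684 = 0.995 mg/L.

0.995 mg/L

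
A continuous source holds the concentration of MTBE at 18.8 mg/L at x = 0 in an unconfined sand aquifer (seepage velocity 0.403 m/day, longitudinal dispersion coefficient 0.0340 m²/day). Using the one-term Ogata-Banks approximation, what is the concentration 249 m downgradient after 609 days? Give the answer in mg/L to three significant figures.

5.44 mg/L

For a continuous step input, C/C₀ ≈ ½·erfc((x−vt)/(2√(Dt))).
vt = 0.403 × 609 = 245.427 m and 2√(Dt) = 2√(0.0340 × 609) = 9.101 m.
Argument (x−vt)/(2√(Dt)) = (249 − 245.427)/9.101 = 0.3926; ½·erfc(0.3926) = 0.2894.
C = 18.8 × 0.2894 = 5.44 mg/L.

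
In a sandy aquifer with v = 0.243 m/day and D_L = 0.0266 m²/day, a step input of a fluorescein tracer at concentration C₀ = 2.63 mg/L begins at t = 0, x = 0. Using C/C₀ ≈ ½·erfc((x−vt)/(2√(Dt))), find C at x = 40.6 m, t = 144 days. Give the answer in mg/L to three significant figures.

0.0562 mg/L

For a continuous step input, C/C₀ ≈ ½·erfc((x−vt)/(2√(Dt))).
vt = 0.243 × 144 = 34.992 m and 2√(Dt) = 2√(0.0266 × 144) = 3.914 m.
Argument (x−vt)/(2√(Dt)) = (40.6 − 34.992)/3.914 = 1.433; ½·erfc(1.433) = 0.02135.
C = 2.63 × 0.02135 = 0.0562 mg/L.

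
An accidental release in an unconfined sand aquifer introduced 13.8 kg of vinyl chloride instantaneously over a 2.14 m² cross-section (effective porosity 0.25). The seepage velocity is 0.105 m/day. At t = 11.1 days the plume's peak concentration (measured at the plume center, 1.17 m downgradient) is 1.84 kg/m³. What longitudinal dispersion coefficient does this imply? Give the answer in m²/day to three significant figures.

At the plume center C_max = M/(n_e·A·√(4πDt)), so D = M²/(4πt·(n_e·A·C_max)²).
n_e·A·C_max = 0.25 × 2.14 × 1.84 = 0.9844 kg/m.
D = 13.8²/(4π × 11.1 × 0.9844²) = 1.41 m²/day.

1.41 m²/day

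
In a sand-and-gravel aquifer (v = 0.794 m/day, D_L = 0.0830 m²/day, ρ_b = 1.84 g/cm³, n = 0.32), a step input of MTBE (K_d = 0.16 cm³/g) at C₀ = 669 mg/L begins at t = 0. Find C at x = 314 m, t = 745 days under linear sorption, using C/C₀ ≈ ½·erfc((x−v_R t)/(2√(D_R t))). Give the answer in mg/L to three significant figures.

Retardation factor R = 1 + ρ_b·K_d/n = 1 + 1.84 × 0.16/0.32 = 1.920.
Sorption retards both mechanisms: v_R = v/R = 0.4135 m/day, D_R = D/R = 0.04323 m²/day.
v_R·t = 0.4135 × 745 = 308.0575 m; 2√(D_R t) = 11.35 m; argument = (314 − 308.0575)/11.35 = 0.5236.
C = C₀ × ½·erfc(0.5236) = 669 × 0.2295 = 154 mg/L.

154 mg/L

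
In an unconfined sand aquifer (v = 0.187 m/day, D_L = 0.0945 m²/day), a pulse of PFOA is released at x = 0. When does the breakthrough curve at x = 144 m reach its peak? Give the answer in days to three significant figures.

767 days

For the 1D instantaneous-source solution, setting ∂C/∂t = 0 at fixed x gives v²t² + 2Dt − x² = 0, so t = (√(D² + v²x²) − D)/v².
√(D² + v²x²) = √(0.0945² + 0.187² × 144²) = 26.93; v² = 0.034969.
t = (26.93 − 0.0945)/0.034969 = 767 days (vs. the pure-advection estimate x/v = 770 d).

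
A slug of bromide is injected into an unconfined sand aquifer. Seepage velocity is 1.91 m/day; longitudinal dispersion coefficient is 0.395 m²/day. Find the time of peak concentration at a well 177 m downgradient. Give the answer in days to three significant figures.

For the 1D instantaneous-source solution, setting ∂C/∂t = 0 at fixed x gives v²t² + 2Dt − x² = 0, so t = (√(D² + v²x²) − D)/v².
√(D² + v²x²) = √(0.395² + 1.91² × 177²) = 338.1; v² = 3.6481.
t = (338.1 − 0.395)/3.6481 = 92.6 days (vs. the pure-advection estimate x/v = 92.7 d).

92.6 days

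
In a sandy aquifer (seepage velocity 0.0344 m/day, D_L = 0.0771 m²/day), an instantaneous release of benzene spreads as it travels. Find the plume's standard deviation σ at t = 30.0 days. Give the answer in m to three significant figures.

2.15 m

Dispersive spreading gives a Gaussian with σ² = 2Dt; advection only shifts the center.
σ = √(2 × 0.0771 × 30.0) = 2.15 m.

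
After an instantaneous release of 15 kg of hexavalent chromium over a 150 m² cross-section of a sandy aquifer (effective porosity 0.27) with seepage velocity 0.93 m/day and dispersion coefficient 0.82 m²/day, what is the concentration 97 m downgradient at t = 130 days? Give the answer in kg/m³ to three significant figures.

For an instantaneous plane source, C(x,t) = M/(n_e·A·√(4πDt)) · exp(−(x−vt)²/(4Dt)), with n_e·A the pore (flow) area.
Plume center vt = 0.93 × 130 = 120.9 m, so the well at 97 m is 23.9 m upgradient of the peak.
√(4πDt) = 36.60 m, giving peak height M/(n_e·A·√(4πDt)) = 15/(0.27 × 150 × 36.60) = 0.01012 kg/m³.
(x−vt)²/(4Dt) = (-23.9)²/(4 × 0.82 × 130) = 1.340; exp(−1.340) = 0.2618.
C = 0.01012 × 0.2618 = 0.00265 kg/m³.

0.00265 kg/m³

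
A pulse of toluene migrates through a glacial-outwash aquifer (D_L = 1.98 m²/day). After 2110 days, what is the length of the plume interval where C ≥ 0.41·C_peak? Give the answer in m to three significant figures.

The plume is Gaussian with σ = √(2Dt) = √(2 × 1.98 × 2110) = 91.41 m.
C/C_peak = exp(−Δx²/(2σ²)) = 0.41 ⇒ Δx = σ·√(−2 ln 0.41) = 91.41 × 1.335 = 122.0 m.
Width = 2Δx = 244 m.

244 m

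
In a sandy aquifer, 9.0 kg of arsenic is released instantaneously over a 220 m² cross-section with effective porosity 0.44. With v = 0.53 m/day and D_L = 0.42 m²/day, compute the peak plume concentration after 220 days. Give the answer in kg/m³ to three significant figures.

0.00273 kg/m³

The peak of an instantaneous 1D plume sits at x = vt; there the Gaussian factor is 1 and C_max = M/(n_e·A·√(4πDt)), where n_e·A is the pore area the mass is dissolved in.
√(4πDt) = √(4π × 0.42 × 220) = 34.08 m, so C_max = 9.0/(0.44 × 220 × 34.08) = 0.00273 kg/m³.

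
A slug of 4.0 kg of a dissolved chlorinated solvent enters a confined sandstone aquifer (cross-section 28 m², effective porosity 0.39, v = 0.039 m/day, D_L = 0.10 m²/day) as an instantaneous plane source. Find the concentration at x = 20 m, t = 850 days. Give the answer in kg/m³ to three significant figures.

0.00674 kg/m³

For an instantaneous plane source, C(x,t) = M/(n_e·A·√(4πDt)) · exp(−(x−vt)²/(4Dt)), with n_e·A the pore (flow) area.
Plume center vt = 0.039 × 850 = 33.15 m, so the well at 20 m is 13.15 m upgradient of the peak.
√(4πDt) = 32.68 m, giving peak height M/(n_e·A·√(4πDt)) = 4.0/(0.39 × 28 × 32.68) = 0.01121 kg/m³.
(x−vt)²/(4Dt) = (-13.15)²/(4 × 0.10 × 850) = 0.5086; exp(−0.5086) = 0.6013.
C = 0.01121 × 0.6013 = 0.00674 kg/m³.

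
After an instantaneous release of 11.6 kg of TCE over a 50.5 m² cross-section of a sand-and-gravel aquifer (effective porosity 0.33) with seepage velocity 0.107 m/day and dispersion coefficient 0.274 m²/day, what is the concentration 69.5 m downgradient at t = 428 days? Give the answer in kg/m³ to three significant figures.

For an instantaneous plane source, C(x,t) = M/(n_e·A·√(4πDt)) · exp(−(x−vt)²/(4Dt)), with n_e·A the pore (flow) area.
Plume center vt = 0.107 × 428 = 45.796 m, so the well at 69.5 m is 23.704 m downgradient of the peak.
√(4πDt) = 38.39 m, giving peak height M/(n_e·A·√(4πDt)) = 11.6/(0.33 × 50.5 × 38.39) = 0.01813 kg/m³.
(x−vt)²/(4Dt) = (23.704)²/(4 × 0.274 × 428) = 1.198; exp(−1.198) = 0.3018.
C = 0.01813 × 0.3018 = 0.00547 kg/m³.

0.00547 kg/m³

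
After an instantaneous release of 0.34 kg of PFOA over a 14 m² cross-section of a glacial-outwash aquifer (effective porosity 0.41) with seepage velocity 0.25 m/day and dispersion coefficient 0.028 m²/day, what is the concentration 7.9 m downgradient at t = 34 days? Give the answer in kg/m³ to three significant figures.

0.0156 kg/m³

For an instantaneous plane source, C(x,t) = M/(n_e·A·√(4πDt)) · exp(−(x−vt)²/(4Dt)), with n_e·A the pore (flow) area.
Plume center vt = 0.25 × 34 = 8.5 m, so the well at 7.9 m is 0.6 m upgradient of the peak.
√(4πDt) = 3.459 m, giving peak height M/(n_e·A·√(4πDt)) = 0.34/(0.41 × 14 × 3.459) = 0.01712 kg/m³.
(x−vt)²/(4Dt) = (-0.6)²/(4 × 0.028 × 34) = 0.09454; exp(−0.09454) = 0.9098.
C = 0.01712 × 0.9098 = 0.0156 kg/m³.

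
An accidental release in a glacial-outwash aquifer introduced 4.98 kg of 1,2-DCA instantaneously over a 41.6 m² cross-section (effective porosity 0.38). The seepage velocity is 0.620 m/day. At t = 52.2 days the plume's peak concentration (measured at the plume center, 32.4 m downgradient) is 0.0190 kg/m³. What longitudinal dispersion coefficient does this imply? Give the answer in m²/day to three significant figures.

0.419 m²/day

At the plume center C_max = M/(n_e·A·√(4πDt)), so D = M²/(4πt·(n_e·A·C_max)²).
n_e·A·C_max = 0.38 × 41.6 × 0.0190 = 0.3004 kg/m.
D = 4.98²/(4π × 52.2 × 0.3004²) = 0.419 m²/day.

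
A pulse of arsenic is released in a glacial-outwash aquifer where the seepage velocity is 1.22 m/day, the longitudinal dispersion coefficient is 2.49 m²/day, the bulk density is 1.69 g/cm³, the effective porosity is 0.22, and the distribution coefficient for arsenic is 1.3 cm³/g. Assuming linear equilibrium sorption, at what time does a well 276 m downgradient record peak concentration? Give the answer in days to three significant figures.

2470 days

Retardation factor R = 1 + ρ_b·K_d/n = 1 + 1.69 × 1.3/0.22 = 10.99.
Sorption retards both mechanisms: v_R = v/R = 0.1110 m/day, D_R = D/R = 0.2266 m²/day.
Peak time from v_R²t² + 2D_R t − x² = 0: t = (√(D_R² + v_R²x²) − D_R)/v_R².
√(D_R² + v_R²x²) = √(0.2266² + 0.1110² × 276²) = 30.64; v_R² = 0.01232.
t = (30.64 − 0.2266)/0.01232 = 2470 days.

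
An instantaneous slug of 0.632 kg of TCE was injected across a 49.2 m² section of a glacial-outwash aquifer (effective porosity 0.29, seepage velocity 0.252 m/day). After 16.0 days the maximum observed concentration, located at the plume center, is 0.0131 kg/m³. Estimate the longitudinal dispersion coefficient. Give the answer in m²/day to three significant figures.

0.0569 m²/day

At the plume center C_max = M/(n_e·A·√(4πDt)), so D = M²/(4πt·(n_e·A·C_max)²).
n_e·A·C_max = 0.29 × 49.2 × 0.0131 = 0.1869 kg/m.
D = 0.632²/(4π × 16.0 × 0.1869²) = 0.0569 m²/day.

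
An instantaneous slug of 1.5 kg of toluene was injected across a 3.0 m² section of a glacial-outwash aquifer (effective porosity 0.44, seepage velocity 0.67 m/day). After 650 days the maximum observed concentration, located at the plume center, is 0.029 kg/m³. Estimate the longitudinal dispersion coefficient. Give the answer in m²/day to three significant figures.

At the plume center C_max = M/(n_e·A·√(4πDt)), so D = M²/(4πt·(n_e·A·C_max)²).
n_e·A·C_max = 0.44 × 3.0 × 0.029 = 0.03828 kg/m.
D = 1.5²/(4π × 650 × 0.03828²) = 0.188 m²/day.

0.188 m²/day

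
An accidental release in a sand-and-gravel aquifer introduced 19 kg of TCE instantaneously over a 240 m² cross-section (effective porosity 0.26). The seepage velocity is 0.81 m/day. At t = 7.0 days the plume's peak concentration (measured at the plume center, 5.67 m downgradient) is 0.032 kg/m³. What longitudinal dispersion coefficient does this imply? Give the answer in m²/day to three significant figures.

At the plume center C_max = M/(n_e·A·√(4πDt)), so D = M²/(4πt·(n_e·A·C_max)²).
n_e·A·C_max = 0.26 × 240 × 0.032 = 1.997 kg/m.
D = 19²/(4π × 7.0 × 1.997²) = 1.03 m²/day.

1.03 m²/day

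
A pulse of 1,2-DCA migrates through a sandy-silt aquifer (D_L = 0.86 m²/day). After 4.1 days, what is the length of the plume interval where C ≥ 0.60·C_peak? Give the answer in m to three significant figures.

The plume is Gaussian with σ = √(2Dt) = √(2 × 0.86 × 4.1) = 2.656 m.
C/C_peak = exp(−Δx²/(2σ²)) = 0.60 ⇒ Δx = σ·√(−2 ln 0.60) = 2.656 × 1.011 = 2.685 m.
Width = 2Δx = 5.37 m.

5.37 m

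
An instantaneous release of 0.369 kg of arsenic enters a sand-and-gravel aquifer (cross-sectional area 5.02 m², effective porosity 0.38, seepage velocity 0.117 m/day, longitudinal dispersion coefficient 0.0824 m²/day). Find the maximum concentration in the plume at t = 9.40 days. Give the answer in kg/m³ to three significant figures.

The peak of an instantaneous 1D plume sits at x = vt; there the Gaussian factor is 1 and C_max = M/(n_e·A·√(4πDt)), where n_e·A is the pore area the mass is dissolved in.
√(4πDt) = √(4π × 0.0824 × 9.40) = 3.120 m, so C_max = 0.369/(0.38 × 5.02 × 3.120) = 0.0620 kg/m³.

0.0620 kg/m³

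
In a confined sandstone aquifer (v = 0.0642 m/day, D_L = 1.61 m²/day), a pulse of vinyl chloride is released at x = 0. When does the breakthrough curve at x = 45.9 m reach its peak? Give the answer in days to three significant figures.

424 days

For the 1D instantaneous-source solution, setting ∂C/∂t = 0 at fixed x gives v²t² + 2Dt − x² = 0, so t = (√(D² + v²x²) − D)/v².
√(D² + v²x²) = √(1.61² + 0.0642² × 45.9²) = 3.358; v² = 0.00412164.
t = (3.358 − 1.61)/0.00412164 = 424 days (vs. the pure-advection estimate x/v = 715 d).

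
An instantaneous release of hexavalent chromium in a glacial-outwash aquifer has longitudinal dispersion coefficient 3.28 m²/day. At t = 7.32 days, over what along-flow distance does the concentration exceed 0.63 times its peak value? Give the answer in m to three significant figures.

13.3 m

The plume is Gaussian with σ = √(2Dt) = √(2 × 3.28 × 7.32) = 6.930 m.
C/C_peak = exp(−Δx²/(2σ²)) = 0.63 ⇒ Δx = σ·√(−2 ln 0.63) = 6.930 × 0.9613 = 6.662 m.
Width = 2Δx = 13.3 m.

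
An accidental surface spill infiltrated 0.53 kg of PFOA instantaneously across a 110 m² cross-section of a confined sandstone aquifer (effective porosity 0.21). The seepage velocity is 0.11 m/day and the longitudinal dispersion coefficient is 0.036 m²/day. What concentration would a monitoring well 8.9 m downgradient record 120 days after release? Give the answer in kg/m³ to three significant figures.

For an instantaneous plane source, C(x,t) = M/(n_e·A·√(4πDt)) · exp(−(x−vt)²/(4Dt)), with n_e·A the pore (flow) area.
Plume center vt = 0.11 × 120 = 13.2 m, so the well at 8.9 m is 4.3 m upgradient of the peak.
√(4πDt) = 7.368 m, giving peak height M/(n_e·A·√(4πDt)) = 0.53/(0.21 × 110 × 7.368) = 0.003114 kg/m³.
(x−vt)²/(4Dt) = (-4.3)²/(4 × 0.036 × 120) = 1.070; exp(−1.070) = 0.3430.
C = 0.003114 × 0.3430 = 0.00107 kg/m³.

0.00107 kg/m³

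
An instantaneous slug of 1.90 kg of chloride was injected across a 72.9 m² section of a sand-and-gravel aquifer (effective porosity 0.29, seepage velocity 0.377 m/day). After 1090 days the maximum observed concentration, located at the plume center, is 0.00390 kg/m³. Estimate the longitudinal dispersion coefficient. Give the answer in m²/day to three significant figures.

0.0388 m²/day

At the plume center C_max = M/(n_e·A·√(4πDt)), so D = M²/(4πt·(n_e·A·C_max)²).
n_e·A·C_max = 0.29 × 72.9 × 0.00390 = 0.08245 kg/m.
D = 1.90²/(4π × 1090 × 0.08245²) = 0.0388 m²/day.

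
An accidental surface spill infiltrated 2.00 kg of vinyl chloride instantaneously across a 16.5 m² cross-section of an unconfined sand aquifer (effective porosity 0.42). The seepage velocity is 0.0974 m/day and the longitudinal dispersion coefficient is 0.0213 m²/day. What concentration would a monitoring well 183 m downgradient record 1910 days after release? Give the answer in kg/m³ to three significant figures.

0.0121 kg/m³

For an instantaneous plane source, C(x,t) = M/(n_e·A·√(4πDt)) · exp(−(x−vt)²/(4Dt)), with n_e·A the pore (flow) area.
Plume center vt = 0.0974 × 1910 = 186.034 m, so the well at 183 m is 3.034 m upgradient of the peak.
√(4πDt) = 22.61 m, giving peak height M/(n_e·A·√(4πDt)) = 2.00/(0.42 × 16.5 × 22.61) = 0.01276 kg/m³.
(x−vt)²/(4Dt) = (-3.034)²/(4 × 0.0213 × 1910) = 0.05657; exp(−0.05657) = 0.9450.
C = 0.01276 × 0.9450 = 0.0121 kg/m³.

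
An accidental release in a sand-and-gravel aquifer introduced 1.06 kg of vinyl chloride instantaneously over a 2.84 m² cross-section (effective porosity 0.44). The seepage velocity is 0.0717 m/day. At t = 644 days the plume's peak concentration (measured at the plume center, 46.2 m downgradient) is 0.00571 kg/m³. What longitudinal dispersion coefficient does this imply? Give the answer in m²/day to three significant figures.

2.73 m²/day

At the plume center C_max = M/(n_e·A·√(4πDt)), so D = M²/(4πt·(n_e·A·C_max)²).
n_e·A·C_max = 0.44 × 2.84 × 0.00571 = 0.007135 kg/m.
D = 1.06²/(4π × 644 × 0.007135²) = 2.73 m²/day.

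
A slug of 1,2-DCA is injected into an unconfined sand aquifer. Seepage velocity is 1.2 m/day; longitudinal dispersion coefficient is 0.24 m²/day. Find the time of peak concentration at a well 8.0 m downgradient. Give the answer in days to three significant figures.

6.50 days

For the 1D instantaneous-source solution, setting ∂C/∂t = 0 at fixed x gives v²t² + 2Dt − x² = 0, so t = (√(D² + v²x²) − D)/v².
√(D² + v²x²) = √(0.24² + 1.2² × 8.0²) = 9.603; v² = 1.44.
t = (9.603 − 0.24)/1.44 = 6.50 days (vs. the pure-advection estimate x/v = 6.67 d).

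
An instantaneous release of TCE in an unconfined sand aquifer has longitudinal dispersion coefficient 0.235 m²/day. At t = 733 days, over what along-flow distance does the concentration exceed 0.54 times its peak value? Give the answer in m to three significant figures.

41.2 m

The plume is Gaussian with σ = √(2Dt) = √(2 × 0.235 × 733) = 18.56 m.
C/C_peak = exp(−Δx²/(2σ²)) = 0.54 ⇒ Δx = σ·√(−2 ln 0.54) = 18.56 × 1.110 = 20.60 m.
Width = 2Δx = 41.2 m.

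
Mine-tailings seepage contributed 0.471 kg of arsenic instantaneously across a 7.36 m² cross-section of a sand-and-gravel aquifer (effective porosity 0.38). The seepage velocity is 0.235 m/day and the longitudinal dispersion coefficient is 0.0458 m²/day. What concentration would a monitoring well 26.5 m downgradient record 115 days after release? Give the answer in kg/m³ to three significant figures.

0.0204 kg/m³

For an instantaneous plane source, C(x,t) = M/(n_e·A·√(4πDt)) · exp(−(x−vt)²/(4Dt)), with n_e·A the pore (flow) area.
Plume center vt = 0.235 × 115 = 27.025 m, so the well at 26.5 m is 0.525 m upgradient of the peak.
√(4πDt) = 8.136 m, giving peak height M/(n_e·A·√(4πDt)) = 0.471/(0.38 × 7.36 × 8.136) = 0.02070 kg/m³.
(x−vt)²/(4Dt) = (-0.525)²/(4 × 0.0458 × 115) = 0.01308; exp(−0.01308) = 0.9870.
C = 0.02070 × 0.9870 = 0.0204 kg/m³.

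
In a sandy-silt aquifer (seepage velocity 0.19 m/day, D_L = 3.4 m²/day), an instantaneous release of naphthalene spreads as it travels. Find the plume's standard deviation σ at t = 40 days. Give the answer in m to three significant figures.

16.5 m

Dispersive spreading gives a Gaussian with σ² = 2Dt; advection only shifts the center.
σ = √(2 × 3.4 × 40) = 16.5 m.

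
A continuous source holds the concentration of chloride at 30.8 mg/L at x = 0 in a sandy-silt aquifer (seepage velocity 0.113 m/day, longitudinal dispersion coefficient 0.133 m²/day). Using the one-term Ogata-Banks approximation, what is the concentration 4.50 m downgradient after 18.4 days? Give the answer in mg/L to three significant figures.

4.22 mg/L

For a continuous step input, C/C₀ ≈ ½·erfc((x−vt)/(2√(Dt))).
vt = 0.113 × 18.4 = 2.0792 m and 2√(Dt) = 2√(0.133 × 18.4) = 3.129 m.
Argument (x−vt)/(2√(Dt)) = (4.50 − 2.0792)/3.129 = 0.7737; ½·erfc(0.7737) = 0.1369.
C = 30.8 × 0.1369 = 4.22 mg/L.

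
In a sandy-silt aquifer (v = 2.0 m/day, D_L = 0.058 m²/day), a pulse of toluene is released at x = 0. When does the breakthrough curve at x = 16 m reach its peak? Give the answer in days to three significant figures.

For the 1D instantaneous-source solution, setting ∂C/∂t = 0 at fixed x gives v²t² + 2Dt − x² = 0, so t = (√(D² + v²x²) − D)/v².
√(D² + v²x²) = √(0.058² + 2.0² × 16²) = 32.00; v² = 4.
t = (32.00 − 0.058)/4 = 7.99 days (vs. the pure-advection estimate x/v = 8.00 d).

7.99 days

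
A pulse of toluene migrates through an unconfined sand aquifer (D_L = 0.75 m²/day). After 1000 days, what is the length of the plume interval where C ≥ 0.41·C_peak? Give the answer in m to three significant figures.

The plume is Gaussian with σ = √(2Dt) = √(2 × 0.75 × 1000) = 38.73 m.
C/C_peak = exp(−Δx²/(2σ²)) = 0.41 ⇒ Δx = σ·√(−2 ln 0.41) = 38.73 × 1.335 = 51.70 m.
Width = 2Δx = 103 m.

103 m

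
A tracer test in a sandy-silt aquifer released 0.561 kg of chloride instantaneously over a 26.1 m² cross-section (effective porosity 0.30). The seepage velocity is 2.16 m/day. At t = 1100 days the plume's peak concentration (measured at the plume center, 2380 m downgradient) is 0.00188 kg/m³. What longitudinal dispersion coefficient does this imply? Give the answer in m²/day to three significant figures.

At the plume center C_max = M/(n_e·A·√(4πDt)), so D = M²/(4πt·(n_e·A·C_max)²).
n_e·A·C_max = 0.30 × 26.1 × 0.00188 = 0.01472 kg/m.
D = 0.561²/(4π × 1100 × 0.01472²) = 0.105 m²/day.

0.105 m²/day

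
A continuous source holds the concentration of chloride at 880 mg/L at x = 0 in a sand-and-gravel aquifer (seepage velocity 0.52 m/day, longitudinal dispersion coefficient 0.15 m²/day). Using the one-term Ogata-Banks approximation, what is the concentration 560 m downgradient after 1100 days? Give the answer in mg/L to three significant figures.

656 mg/L

For a continuous step input, C/C₀ ≈ ½·erfc((x−vt)/(2√(Dt))).
vt = 0.52 × 1100 = 572 m and 2√(Dt) = 2√(0.15 × 1100) = 25.69 m.
Argument (x−vt)/(2√(Dt)) = (560 − 572)/25.69 = -0.4671; ½·erfc(-0.4671) = 0.7456.
C = 880 × 0.7456 = 656 mg/L.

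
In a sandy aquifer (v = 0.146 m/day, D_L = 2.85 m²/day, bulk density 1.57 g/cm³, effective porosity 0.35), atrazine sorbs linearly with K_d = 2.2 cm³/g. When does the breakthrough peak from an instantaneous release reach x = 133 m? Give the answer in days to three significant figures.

Retardation factor R = 1 + ρ_b·K_d/n = 1 + 1.57 × 2.2/0.35 = 10.87.
Sorption retards both mechanisms: v_R = v/R = 0.01343 m/day, D_R = D/R = 0.2622 m²/day.
Peak time from v_R²t² + 2D_R t − x² = 0: t = (√(D_R² + v_R²x²) − D_R)/v_R².
√(D_R² + v_R²x²) = √(0.2622² + 0.01343² × 133²) = 1.805; v_R² = 0.0001804.
t = (1.805 − 0.2622)/0.0001804 = 8550 days.

8550 days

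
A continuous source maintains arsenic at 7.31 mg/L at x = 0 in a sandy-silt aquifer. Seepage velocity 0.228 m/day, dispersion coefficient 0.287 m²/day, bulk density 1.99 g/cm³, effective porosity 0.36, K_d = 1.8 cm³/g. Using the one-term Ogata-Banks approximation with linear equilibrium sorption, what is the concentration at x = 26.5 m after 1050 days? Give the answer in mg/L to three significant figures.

1.94 mg/L

Retardation factor R = 1 + ρ_b·K_d/n = 1 + 1.99 × 1.8/0.36 = 10.95.
Sorption retards both mechanisms: v_R = v/R = 0.02082 m/day, D_R = D/R = 0.02621 m²/day.
v_R·t = 0.02082 × 1050 = 21.861 m; 2√(D_R t) = 10.49 m; argument = (26.5 − 21.861)/10.49 = 0.4422.
C = C₀ × ½·erfc(0.4422) = 7.31 × 0.2659 = 1.94 mg/L.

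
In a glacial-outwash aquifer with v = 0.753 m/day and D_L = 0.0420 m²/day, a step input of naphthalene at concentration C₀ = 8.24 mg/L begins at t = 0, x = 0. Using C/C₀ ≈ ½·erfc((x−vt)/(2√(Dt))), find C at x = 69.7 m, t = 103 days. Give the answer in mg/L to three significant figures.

For a continuous step input, C/C₀ ≈ ½·erfc((x−vt)/(2√(Dt))).
vt = 0.753 × 103 = 77.559 m and 2√(Dt) = 2√(0.0420 × 103) = 4.160 m.
Argument (x−vt)/(2√(Dt)) = (69.7 − 77.559)/4.160 = -1.889; ½·erfc(-1.889) = 0.9962.
C = 8.24 × 0.9962 = 8.21 mg/L.

8.21 mg/L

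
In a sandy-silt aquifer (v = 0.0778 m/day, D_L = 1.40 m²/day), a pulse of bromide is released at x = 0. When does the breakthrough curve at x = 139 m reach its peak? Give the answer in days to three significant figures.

For the 1D instantaneous-source solution, setting ∂C/∂t = 0 at fixed x gives v²t² + 2Dt − x² = 0, so t = (√(D² + v²x²) − D)/v².
√(D² + v²x²) = √(1.40² + 0.0778² × 139²) = 10.90; v² = 0.00605284.
t = (10.90 − 1.40)/0.00605284 = 1570 days (vs. the pure-advection estimate x/v = 1790 d).

1570 days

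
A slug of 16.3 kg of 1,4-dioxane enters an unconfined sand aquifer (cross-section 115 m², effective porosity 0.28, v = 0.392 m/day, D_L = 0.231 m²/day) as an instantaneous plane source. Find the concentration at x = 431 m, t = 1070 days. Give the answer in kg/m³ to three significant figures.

For an instantaneous plane source, C(x,t) = M/(n_e·A·√(4πDt)) · exp(−(x−vt)²/(4Dt)), with n_e·A the pore (flow) area.
Plume center vt = 0.392 × 1070 = 419.44 m, so the well at 431 m is 11.56 m downgradient of the peak.
√(4πDt) = 55.73 m, giving peak height M/(n_e·A·√(4πDt)) = 16.3/(0.28 × 115 × 55.73) = 0.009083 kg/m³.
(x−vt)²/(4Dt) = (11.56)²/(4 × 0.231 × 1070) = 0.1352; exp(−0.1352) = 0.8735.
C = 0.009083 × 0.8735 = 0.00793 kg/m³.

0.00793 kg/m³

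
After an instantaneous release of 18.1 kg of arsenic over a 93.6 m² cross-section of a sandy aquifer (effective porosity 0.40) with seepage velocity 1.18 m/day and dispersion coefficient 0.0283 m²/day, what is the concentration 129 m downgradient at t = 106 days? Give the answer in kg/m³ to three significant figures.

0.0219 kg/m³

For an instantaneous plane source, C(x,t) = M/(n_e·A·√(4πDt)) · exp(−(x−vt)²/(4Dt)), with n_e·A the pore (flow) area.
Plume center vt = 1.18 × 106 = 125.08 m, so the well at 129 m is 3.92 m downgradient of the peak.
√(4πDt) = 6.140 m, giving peak height M/(n_e·A·√(4πDt)) = 18.1/(0.40 × 93.6 × 6.140) = 0.07874 kg/m³.
(x−vt)²/(4Dt) = (3.92)²/(4 × 0.0283 × 106) = 1.281; exp(−1.281) = 0.2778.
C = 0.07874 × 0.2778 = 0.0219 kg/m³.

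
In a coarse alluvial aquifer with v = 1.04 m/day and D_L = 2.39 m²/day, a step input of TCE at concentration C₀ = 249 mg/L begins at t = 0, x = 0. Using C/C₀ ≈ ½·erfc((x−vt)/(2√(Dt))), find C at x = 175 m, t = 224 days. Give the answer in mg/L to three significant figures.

239 mg/L

For a continuous step input, C/C₀ ≈ ½·erfc((x−vt)/(2√(Dt))).
vt = 1.04 × 224 = 232.96 m and 2√(Dt) = 2√(2.39 × 224) = 46.28 m.
Argument (x−vt)/(2√(Dt)) = (175 − 232.96)/46.28 = -1.252; ½·erfc(-1.252) = 0.9617.
C = 249 × 0.9617 = 239 mg/L.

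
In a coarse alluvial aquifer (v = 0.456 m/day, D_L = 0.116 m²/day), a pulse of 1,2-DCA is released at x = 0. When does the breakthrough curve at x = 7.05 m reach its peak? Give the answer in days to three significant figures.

For the 1D instantaneous-source solution, setting ∂C/∂t = 0 at fixed x gives v²t² + 2Dt − x² = 0, so t = (√(D² + v²x²) − D)/v².
√(D² + v²x²) = √(0.116² + 0.456² × 7.05²) = 3.217; v² = 0.207936.
t = (3.217 − 0.116)/0.207936 = 14.9 days (vs. the pure-advection estimate x/v = 15.5 d).

14.9 days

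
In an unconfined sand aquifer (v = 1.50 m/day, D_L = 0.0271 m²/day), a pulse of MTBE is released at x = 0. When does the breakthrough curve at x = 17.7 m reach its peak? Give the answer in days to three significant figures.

11.8 days

For the 1D instantaneous-source solution, setting ∂C/∂t = 0 at fixed x gives v²t² + 2Dt − x² = 0, so t = (√(D² + v²x²) − D)/v².
√(D² + v²x²) = √(0.0271² + 1.50² × 17.7²) = 26.55; v² = 2.25.
t = (26.55 − 0.0271)/2.25 = 11.8 days (vs. the pure-advection estimate x/v = 11.8 d).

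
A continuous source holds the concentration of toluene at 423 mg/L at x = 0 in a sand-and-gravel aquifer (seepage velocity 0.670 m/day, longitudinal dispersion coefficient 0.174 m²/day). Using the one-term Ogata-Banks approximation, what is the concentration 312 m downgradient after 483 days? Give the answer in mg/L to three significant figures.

For a continuous step input, C/C₀ ≈ ½·erfc((x−vt)/(2√(Dt))).
vt = 0.670 × 483 = 323.61 m and 2√(Dt) = 2√(0.174 × 483) = 18.33 m.
Argument (x−vt)/(2√(Dt)) = (312 − 323.61)/18.33 = -0.6334; ½·erfc(-0.6334) = 0.8148.
C = 423 × 0.8148 = 345 mg/L.

345 mg/L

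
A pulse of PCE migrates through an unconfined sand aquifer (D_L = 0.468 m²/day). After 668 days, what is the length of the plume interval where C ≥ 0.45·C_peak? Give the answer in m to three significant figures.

63.2 m

The plume is Gaussian with σ = √(2Dt) = √(2 × 0.468 × 668) = 25.00 m.
C/C_peak = exp(−Δx²/(2σ²)) = 0.45 ⇒ Δx = σ·√(−2 ln 0.45) = 25.00 × 1.264 = 31.60 m.
Width = 2Δx = 63.2 m.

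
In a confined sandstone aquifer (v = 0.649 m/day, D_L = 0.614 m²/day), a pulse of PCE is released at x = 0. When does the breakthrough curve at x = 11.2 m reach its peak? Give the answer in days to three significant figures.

15.9 days

For the 1D instantaneous-source solution, setting ∂C/∂t = 0 at fixed x gives v²t² + 2Dt − x² = 0, so t = (√(D² + v²x²) − D)/v².
√(D² + v²x²) = √(0.614² + 0.649² × 11.2²) = 7.295; v² = 0.421201.
t = (7.295 − 0.614)/0.421201 = 15.9 days (vs. the pure-advection estimate x/v = 17.3 d).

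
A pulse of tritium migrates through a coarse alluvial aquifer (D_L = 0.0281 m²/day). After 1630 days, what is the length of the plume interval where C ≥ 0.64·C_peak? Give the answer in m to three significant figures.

18.1 m

The plume is Gaussian with σ = √(2Dt) = √(2 × 0.0281 × 1630) = 9.571 m.
C/C_peak = exp(−Δx²/(2σ²)) = 0.64 ⇒ Δx = σ·√(−2 ln 0.64) = 9.571 × 0.9448 = 9.043 m.
Width = 2Δx = 18.1 m.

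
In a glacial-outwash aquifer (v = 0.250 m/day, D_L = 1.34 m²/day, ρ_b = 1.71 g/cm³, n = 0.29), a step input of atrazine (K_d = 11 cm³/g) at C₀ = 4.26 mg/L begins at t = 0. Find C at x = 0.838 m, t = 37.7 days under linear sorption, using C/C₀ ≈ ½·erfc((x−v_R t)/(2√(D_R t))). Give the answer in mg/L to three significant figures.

1.22 mg/L

Retardation factor R = 1 + ρ_b·K_d/n = 1 + 1.71 × 11/0.29 = 65.86.
Sorption retards both mechanisms: v_R = v/R = 0.003796 m/day, D_R = D/R = 0.02035 m²/day.
v_R·t = 0.003796 × 37.7 = 0.1431092 m; 2√(D_R t) = 1.752 m; argument = (0.838 − 0.1431092)/1.752 = 0.3966.
C = C₀ × ½·erfc(0.3966) = 4.26 × 0.2874 = 1.22 mg/L.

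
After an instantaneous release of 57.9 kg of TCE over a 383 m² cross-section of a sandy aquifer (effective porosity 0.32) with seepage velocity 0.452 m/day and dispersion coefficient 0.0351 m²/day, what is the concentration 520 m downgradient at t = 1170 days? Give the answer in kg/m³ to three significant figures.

0.0129 kg/m³

For an instantaneous plane source, C(x,t) = M/(n_e·A·√(4πDt)) · exp(−(x−vt)²/(4Dt)), with n_e·A the pore (flow) area.
Plume center vt = 0.452 × 1170 = 528.84 m, so the well at 520 m is 8.84 m upgradient of the peak.
√(4πDt) = 22.72 m, giving peak height M/(n_e·A·√(4πDt)) = 57.9/(0.32 × 383 × 22.72) = 0.02079 kg/m³.
(x−vt)²/(4Dt) = (-8.84)²/(4 × 0.0351 × 1170) = 0.4757; exp(−0.4757) = 0.6214.
C = 0.02079 × 0.6214 = 0.0129 kg/m³.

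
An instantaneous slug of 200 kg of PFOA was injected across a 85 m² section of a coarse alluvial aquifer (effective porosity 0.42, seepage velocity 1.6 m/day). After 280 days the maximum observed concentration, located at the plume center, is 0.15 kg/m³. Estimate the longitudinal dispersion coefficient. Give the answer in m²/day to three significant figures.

0.396 m²/day

At the plume center C_max = M/(n_e·A·√(4πDt)), so D = M²/(4πt·(n_e·A·C_max)²).
n_e·A·C_max = 0.42 × 85 × 0.15 = 5.355 kg/m.
D = 200²/(4π × 280 × 5.355²) = 0.396 m²/day.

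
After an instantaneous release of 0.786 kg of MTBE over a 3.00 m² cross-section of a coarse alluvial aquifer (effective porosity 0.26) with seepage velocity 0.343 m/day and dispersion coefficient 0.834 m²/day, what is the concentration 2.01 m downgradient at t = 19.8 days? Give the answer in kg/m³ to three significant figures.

0.0495 kg/m³

For an instantaneous plane source, C(x,t) = M/(n_e·A·√(4πDt)) · exp(−(x−vt)²/(4Dt)), with n_e·A the pore (flow) area.
Plume center vt = 0.343 × 19.8 = 6.7914 m, so the well at 2.01 m is 4.7814 m upgradient of the peak.
√(4πDt) = 14.41 m, giving peak height M/(n_e·A·√(4πDt)) = 0.786/(0.26 × 3.00 × 14.41) = 0.06993 kg/m³.
(x−vt)²/(4Dt) = (-4.7814)²/(4 × 0.834 × 19.8) = 0.3461; exp(−0.3461) = 0.7074.
C = 0.06993 × 0.7074 = 0.0495 kg/m³.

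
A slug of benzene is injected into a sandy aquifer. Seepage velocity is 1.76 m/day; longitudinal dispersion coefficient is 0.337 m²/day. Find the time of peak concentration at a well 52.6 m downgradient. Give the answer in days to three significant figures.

For the 1D instantaneous-source solution, setting ∂C/∂t = 0 at fixed x gives v²t² + 2Dt − x² = 0, so t = (√(D² + v²x²) − D)/v².
√(D² + v²x²) = √(0.337² + 1.76² × 52.6²) = 92.58; v² = 3.0976.
t = (92.58 − 0.337)/3.0976 = 29.8 days (vs. the pure-advection estimate x/v = 29.9 d).

29.8 days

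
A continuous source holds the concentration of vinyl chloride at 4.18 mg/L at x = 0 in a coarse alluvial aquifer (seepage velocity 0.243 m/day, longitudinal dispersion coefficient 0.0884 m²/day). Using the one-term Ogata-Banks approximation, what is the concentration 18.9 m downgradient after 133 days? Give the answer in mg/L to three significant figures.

For a continuous step input, C/C₀ ≈ ½·erfc((x−vt)/(2√(Dt))).
vt = 0.243 × 133 = 32.319 m and 2√(Dt) = 2√(0.0884 × 133) = 6.858 m.
Argument (x−vt)/(2√(Dt)) = (18.9 − 32.319)/6.858 = -1.957; ½·erfc(-1.957) = 0.9972.
C = 4.18 × 0.9972 = 4.17 mg/L.

4.17 mg/L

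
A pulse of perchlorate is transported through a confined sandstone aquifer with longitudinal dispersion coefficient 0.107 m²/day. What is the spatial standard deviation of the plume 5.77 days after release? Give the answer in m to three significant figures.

Dispersive spreading gives a Gaussian with σ² = 2Dt; advection only shifts the center.
σ = √(2 × 0.107 × 5.77) = 1.11 m.

1.11 m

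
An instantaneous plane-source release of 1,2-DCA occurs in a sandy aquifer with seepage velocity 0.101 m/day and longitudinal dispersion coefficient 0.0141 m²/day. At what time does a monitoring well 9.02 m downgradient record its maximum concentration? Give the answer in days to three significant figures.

For the 1D instantaneous-source solution, setting ∂C/∂t = 0 at fixed x gives v²t² + 2Dt − x² = 0, so t = (√(D² + v²x²) − D)/v².
√(D² + v²x²) = √(0.0141² + 0.101² × 9.02²) = 0.9111; v² = 0.010201.
t = (0.9111 − 0.0141)/0.010201 = 87.9 days (vs. the pure-advection estimate x/v = 89.3 d).

87.9 days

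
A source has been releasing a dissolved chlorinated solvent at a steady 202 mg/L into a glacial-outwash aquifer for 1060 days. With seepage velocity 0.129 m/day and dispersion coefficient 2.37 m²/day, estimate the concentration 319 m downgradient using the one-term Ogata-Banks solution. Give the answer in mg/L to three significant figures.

For a continuous step input, C/C₀ ≈ ½·erfc((x−vt)/(2√(Dt))).
vt = 0.129 × 1060 = 136.74 m and 2√(Dt) = 2√(2.37 × 1060) = 100.2 m.
Argument (x−vt)/(2√(Dt)) = (319 − 136.74)/100.2 = 1.819; ½·erfc(1.819) = 0.005049.
C = 202 × 0.005049 = 1.02 mg/L.

1.02 mg/L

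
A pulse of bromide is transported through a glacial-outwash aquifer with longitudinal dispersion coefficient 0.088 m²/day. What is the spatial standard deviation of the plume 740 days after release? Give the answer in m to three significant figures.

Dispersive spreading gives a Gaussian with σ² = 2Dt; advection only shifts the center.
σ = √(2 × 0.088 × 740) = 11.4 m.

11.4 m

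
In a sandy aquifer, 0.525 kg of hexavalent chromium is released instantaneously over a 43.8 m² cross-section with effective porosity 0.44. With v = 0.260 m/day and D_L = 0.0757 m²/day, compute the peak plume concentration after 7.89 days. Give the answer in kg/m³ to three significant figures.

The peak of an instantaneous 1D plume sits at x = vt; there the Gaussian factor is 1 and C_max = M/(n_e·A·√(4πDt)), where n_e·A is the pore area the mass is dissolved in.
√(4πDt) = √(4π × 0.0757 × 7.89) = 2.740 m, so C_max = 0.525/(0.44 × 43.8 × 2.740) = 0.00994 kg/m³.

0.00994 kg/m³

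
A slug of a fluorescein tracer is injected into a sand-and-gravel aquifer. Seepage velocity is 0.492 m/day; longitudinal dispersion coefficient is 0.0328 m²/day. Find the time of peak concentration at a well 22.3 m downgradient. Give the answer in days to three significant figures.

For the 1D instantaneous-source solution, setting ∂C/∂t = 0 at fixed x gives v²t² + 2Dt − x² = 0, so t = (√(D² + v²x²) − D)/v².
√(D² + v²x²) = √(0.0328² + 0.492² × 22.3²) = 10.97; v² = 0.242064.
t = (10.97 − 0.0328)/0.242064 = 45.2 days (vs. the pure-advection estimate x/v = 45.3 d).

45.2 days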